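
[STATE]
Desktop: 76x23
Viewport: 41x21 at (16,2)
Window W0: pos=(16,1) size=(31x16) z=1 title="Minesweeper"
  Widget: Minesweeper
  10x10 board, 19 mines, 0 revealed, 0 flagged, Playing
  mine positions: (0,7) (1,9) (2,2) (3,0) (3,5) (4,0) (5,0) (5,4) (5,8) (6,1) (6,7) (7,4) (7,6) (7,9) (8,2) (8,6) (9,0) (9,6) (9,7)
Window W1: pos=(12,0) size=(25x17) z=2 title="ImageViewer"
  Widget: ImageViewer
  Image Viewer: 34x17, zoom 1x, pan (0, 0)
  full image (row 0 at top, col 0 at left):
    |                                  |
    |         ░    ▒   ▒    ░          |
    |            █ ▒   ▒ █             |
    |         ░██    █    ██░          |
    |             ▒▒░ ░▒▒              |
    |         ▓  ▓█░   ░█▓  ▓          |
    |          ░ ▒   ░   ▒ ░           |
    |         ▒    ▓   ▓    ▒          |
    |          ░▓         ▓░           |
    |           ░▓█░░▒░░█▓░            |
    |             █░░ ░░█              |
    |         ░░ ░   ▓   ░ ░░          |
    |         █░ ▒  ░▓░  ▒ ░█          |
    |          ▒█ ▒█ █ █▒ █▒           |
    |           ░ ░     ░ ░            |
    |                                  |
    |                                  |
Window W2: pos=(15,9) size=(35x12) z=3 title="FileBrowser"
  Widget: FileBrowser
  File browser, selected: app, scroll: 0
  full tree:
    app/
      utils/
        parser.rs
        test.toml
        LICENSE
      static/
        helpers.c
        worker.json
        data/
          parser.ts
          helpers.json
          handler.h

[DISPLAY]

────────────────────┨         ┃          
                    ┃─────────┨          
      ░    ▒   ▒    ┃         ┃          
         █ ▒   ▒ █  ┃         ┃          
      ░██    █    ██┃         ┃          
          ▒▒░ ░▒▒   ┃         ┃          
      ▓  ▓█░   ░█▓  ┃         ┃          
━━━━━━━━━━━━━━━━━━━━━━━━━━━━━━━━━┓       
 FileBrowser                     ┃       
─────────────────────────────────┨       
> [-] app/                       ┃       
    [+] utils/                   ┃       
    [+] static/                  ┃       
                                 ┃       
                                 ┃       
                                 ┃       
                                 ┃       
                                 ┃       
━━━━━━━━━━━━━━━━━━━━━━━━━━━━━━━━━┛       
                                         
                                         


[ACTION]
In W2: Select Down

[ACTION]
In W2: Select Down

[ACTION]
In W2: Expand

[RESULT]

────────────────────┨         ┃          
                    ┃─────────┨          
      ░    ▒   ▒    ┃         ┃          
         █ ▒   ▒ █  ┃         ┃          
      ░██    █    ██┃         ┃          
          ▒▒░ ░▒▒   ┃         ┃          
      ▓  ▓█░   ░█▓  ┃         ┃          
━━━━━━━━━━━━━━━━━━━━━━━━━━━━━━━━━┓       
 FileBrowser                     ┃       
─────────────────────────────────┨       
  [-] app/                       ┃       
    [+] utils/                   ┃       
  > [-] static/                  ┃       
      helpers.c                  ┃       
      worker.json                ┃       
      [+] data/                  ┃       
                                 ┃       
                                 ┃       
━━━━━━━━━━━━━━━━━━━━━━━━━━━━━━━━━┛       
                                         
                                         


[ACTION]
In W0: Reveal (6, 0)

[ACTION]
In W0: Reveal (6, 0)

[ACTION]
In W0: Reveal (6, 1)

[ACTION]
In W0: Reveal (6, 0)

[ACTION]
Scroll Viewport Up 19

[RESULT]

━━━━━━━━━━━━━━━━━━━━┓                    
ageViewer           ┃━━━━━━━━━┓          
────────────────────┨         ┃          
                    ┃─────────┨          
      ░    ▒   ▒    ┃         ┃          
         █ ▒   ▒ █  ┃         ┃          
      ░██    █    ██┃         ┃          
          ▒▒░ ░▒▒   ┃         ┃          
      ▓  ▓█░   ░█▓  ┃         ┃          
━━━━━━━━━━━━━━━━━━━━━━━━━━━━━━━━━┓       
 FileBrowser                     ┃       
─────────────────────────────────┨       
  [-] app/                       ┃       
    [+] utils/                   ┃       
  > [-] static/                  ┃       
      helpers.c                  ┃       
      worker.json                ┃       
      [+] data/                  ┃       
                                 ┃       
                                 ┃       
━━━━━━━━━━━━━━━━━━━━━━━━━━━━━━━━━┛       


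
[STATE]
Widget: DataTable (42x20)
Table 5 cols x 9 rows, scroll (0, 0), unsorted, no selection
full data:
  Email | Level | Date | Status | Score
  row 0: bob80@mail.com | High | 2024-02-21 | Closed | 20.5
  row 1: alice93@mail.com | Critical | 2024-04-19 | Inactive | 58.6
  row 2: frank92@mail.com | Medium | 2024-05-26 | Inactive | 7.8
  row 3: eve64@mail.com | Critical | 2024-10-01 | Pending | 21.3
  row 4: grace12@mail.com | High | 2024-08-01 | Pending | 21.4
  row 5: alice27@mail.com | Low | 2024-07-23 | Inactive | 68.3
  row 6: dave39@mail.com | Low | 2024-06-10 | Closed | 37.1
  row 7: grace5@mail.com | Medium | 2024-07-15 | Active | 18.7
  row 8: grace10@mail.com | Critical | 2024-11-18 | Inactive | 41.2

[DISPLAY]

Email           │Level   │Date      │Statu
────────────────┼────────┼──────────┼─────
bob80@mail.com  │High    │2024-02-21│Close
alice93@mail.com│Critical│2024-04-19│Inact
frank92@mail.com│Medium  │2024-05-26│Inact
eve64@mail.com  │Critical│2024-10-01│Pendi
grace12@mail.com│High    │2024-08-01│Pendi
alice27@mail.com│Low     │2024-07-23│Inact
dave39@mail.com │Low     │2024-06-10│Close
grace5@mail.com │Medium  │2024-07-15│Activ
grace10@mail.com│Critical│2024-11-18│Inact
                                          
                                          
                                          
                                          
                                          
                                          
                                          
                                          
                                          


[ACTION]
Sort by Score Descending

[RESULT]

Email           │Level   │Date      │Statu
────────────────┼────────┼──────────┼─────
alice27@mail.com│Low     │2024-07-23│Inact
alice93@mail.com│Critical│2024-04-19│Inact
grace10@mail.com│Critical│2024-11-18│Inact
dave39@mail.com │Low     │2024-06-10│Close
grace12@mail.com│High    │2024-08-01│Pendi
eve64@mail.com  │Critical│2024-10-01│Pendi
bob80@mail.com  │High    │2024-02-21│Close
grace5@mail.com │Medium  │2024-07-15│Activ
frank92@mail.com│Medium  │2024-05-26│Inact
                                          
                                          
                                          
                                          
                                          
                                          
                                          
                                          
                                          


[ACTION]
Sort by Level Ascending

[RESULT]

Email           │Level  ▲│Date      │Statu
────────────────┼────────┼──────────┼─────
alice93@mail.com│Critical│2024-04-19│Inact
grace10@mail.com│Critical│2024-11-18│Inact
eve64@mail.com  │Critical│2024-10-01│Pendi
grace12@mail.com│High    │2024-08-01│Pendi
bob80@mail.com  │High    │2024-02-21│Close
alice27@mail.com│Low     │2024-07-23│Inact
dave39@mail.com │Low     │2024-06-10│Close
grace5@mail.com │Medium  │2024-07-15│Activ
frank92@mail.com│Medium  │2024-05-26│Inact
                                          
                                          
                                          
                                          
                                          
                                          
                                          
                                          
                                          


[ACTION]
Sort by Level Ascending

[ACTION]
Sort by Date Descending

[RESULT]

Email           │Level   │Date     ▼│Statu
────────────────┼────────┼──────────┼─────
grace10@mail.com│Critical│2024-11-18│Inact
eve64@mail.com  │Critical│2024-10-01│Pendi
grace12@mail.com│High    │2024-08-01│Pendi
alice27@mail.com│Low     │2024-07-23│Inact
grace5@mail.com │Medium  │2024-07-15│Activ
dave39@mail.com │Low     │2024-06-10│Close
frank92@mail.com│Medium  │2024-05-26│Inact
alice93@mail.com│Critical│2024-04-19│Inact
bob80@mail.com  │High    │2024-02-21│Close
                                          
                                          
                                          
                                          
                                          
                                          
                                          
                                          
                                          


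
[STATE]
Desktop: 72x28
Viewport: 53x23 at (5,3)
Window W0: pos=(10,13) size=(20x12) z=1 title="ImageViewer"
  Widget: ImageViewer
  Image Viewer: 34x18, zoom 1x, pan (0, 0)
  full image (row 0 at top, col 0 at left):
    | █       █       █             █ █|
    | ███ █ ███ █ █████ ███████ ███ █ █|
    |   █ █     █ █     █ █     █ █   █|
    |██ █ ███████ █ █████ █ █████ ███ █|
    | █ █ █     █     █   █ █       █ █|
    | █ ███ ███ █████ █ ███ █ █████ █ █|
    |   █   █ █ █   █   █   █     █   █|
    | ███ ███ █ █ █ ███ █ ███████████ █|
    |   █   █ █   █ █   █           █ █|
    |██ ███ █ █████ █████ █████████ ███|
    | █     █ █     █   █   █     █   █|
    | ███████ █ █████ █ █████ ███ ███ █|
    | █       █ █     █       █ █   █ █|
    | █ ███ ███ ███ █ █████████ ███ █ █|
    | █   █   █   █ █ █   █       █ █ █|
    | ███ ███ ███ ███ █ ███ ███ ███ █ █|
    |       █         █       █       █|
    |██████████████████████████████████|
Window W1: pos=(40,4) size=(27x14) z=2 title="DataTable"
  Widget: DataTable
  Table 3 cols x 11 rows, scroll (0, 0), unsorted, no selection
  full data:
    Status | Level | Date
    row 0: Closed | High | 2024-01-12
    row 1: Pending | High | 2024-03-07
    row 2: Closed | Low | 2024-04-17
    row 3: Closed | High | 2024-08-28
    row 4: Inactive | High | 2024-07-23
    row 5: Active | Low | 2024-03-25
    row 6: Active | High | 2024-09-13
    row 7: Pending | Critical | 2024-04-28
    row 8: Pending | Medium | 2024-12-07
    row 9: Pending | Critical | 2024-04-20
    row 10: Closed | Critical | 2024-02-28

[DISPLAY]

                                                     
                                   ┏━━━━━━━━━━━━━━━━━
                                   ┃ DataTable       
                                   ┠─────────────────
                                   ┃Status  │Level   
                                   ┃────────┼────────
                                   ┃Closed  │High    
                                   ┃Pending │High    
                                   ┃Closed  │Low     
                                   ┃Closed  │High    
     ┏━━━━━━━━━━━━━━━━━━┓          ┃Inactive│High    
     ┃ ImageViewer      ┃          ┃Active  │Low     
     ┠──────────────────┨          ┃Active  │High    
     ┃ █       █       █┃          ┃Pending │Critical
     ┃ ███ █ ███ █ █████┃          ┗━━━━━━━━━━━━━━━━━
     ┃   █ █     █ █    ┃                            
     ┃██ █ ███████ █ ███┃                            
     ┃ █ █ █     █     █┃                            
     ┃ █ ███ ███ █████ █┃                            
     ┃   █   █ █ █   █  ┃                            
     ┃ ███ ███ █ █ █ ███┃                            
     ┗━━━━━━━━━━━━━━━━━━┛                            
                                                     


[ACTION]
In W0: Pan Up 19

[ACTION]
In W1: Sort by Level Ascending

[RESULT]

                                                     
                                   ┏━━━━━━━━━━━━━━━━━
                                   ┃ DataTable       
                                   ┠─────────────────
                                   ┃Status  │Level  ▲
                                   ┃────────┼────────
                                   ┃Pending │Critical
                                   ┃Pending │Critical
                                   ┃Closed  │Critical
                                   ┃Closed  │High    
     ┏━━━━━━━━━━━━━━━━━━┓          ┃Pending │High    
     ┃ ImageViewer      ┃          ┃Closed  │High    
     ┠──────────────────┨          ┃Inactive│High    
     ┃ █       █       █┃          ┃Active  │High    
     ┃ ███ █ ███ █ █████┃          ┗━━━━━━━━━━━━━━━━━
     ┃   █ █     █ █    ┃                            
     ┃██ █ ███████ █ ███┃                            
     ┃ █ █ █     █     █┃                            
     ┃ █ ███ ███ █████ █┃                            
     ┃   █   █ █ █   █  ┃                            
     ┃ ███ ███ █ █ █ ███┃                            
     ┗━━━━━━━━━━━━━━━━━━┛                            
                                                     


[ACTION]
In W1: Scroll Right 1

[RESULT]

                                                     
                                   ┏━━━━━━━━━━━━━━━━━
                                   ┃ DataTable       
                                   ┠─────────────────
                                   ┃tatus  │Level  ▲│
                                   ┃───────┼────────┼
                                   ┃ending │Critical│
                                   ┃ending │Critical│
                                   ┃losed  │Critical│
                                   ┃losed  │High    │
     ┏━━━━━━━━━━━━━━━━━━┓          ┃ending │High    │
     ┃ ImageViewer      ┃          ┃losed  │High    │
     ┠──────────────────┨          ┃nactive│High    │
     ┃ █       █       █┃          ┃ctive  │High    │
     ┃ ███ █ ███ █ █████┃          ┗━━━━━━━━━━━━━━━━━
     ┃   █ █     █ █    ┃                            
     ┃██ █ ███████ █ ███┃                            
     ┃ █ █ █     █     █┃                            
     ┃ █ ███ ███ █████ █┃                            
     ┃   █   █ █ █   █  ┃                            
     ┃ ███ ███ █ █ █ ███┃                            
     ┗━━━━━━━━━━━━━━━━━━┛                            
                                                     


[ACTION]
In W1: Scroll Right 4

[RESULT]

                                                     
                                   ┏━━━━━━━━━━━━━━━━━
                                   ┃ DataTable       
                                   ┠─────────────────
                                   ┃tus  │Level  ▲│Da
                                   ┃─────┼────────┼──
                                   ┃ding │Critical│20
                                   ┃ding │Critical│20
                                   ┃sed  │Critical│20
                                   ┃sed  │High    │20
     ┏━━━━━━━━━━━━━━━━━━┓          ┃ding │High    │20
     ┃ ImageViewer      ┃          ┃sed  │High    │20
     ┠──────────────────┨          ┃ctive│High    │20
     ┃ █       █       █┃          ┃ive  │High    │20
     ┃ ███ █ ███ █ █████┃          ┗━━━━━━━━━━━━━━━━━
     ┃   █ █     █ █    ┃                            
     ┃██ █ ███████ █ ███┃                            
     ┃ █ █ █     █     █┃                            
     ┃ █ ███ ███ █████ █┃                            
     ┃   █   █ █ █   █  ┃                            
     ┃ ███ ███ █ █ █ ███┃                            
     ┗━━━━━━━━━━━━━━━━━━┛                            
                                                     


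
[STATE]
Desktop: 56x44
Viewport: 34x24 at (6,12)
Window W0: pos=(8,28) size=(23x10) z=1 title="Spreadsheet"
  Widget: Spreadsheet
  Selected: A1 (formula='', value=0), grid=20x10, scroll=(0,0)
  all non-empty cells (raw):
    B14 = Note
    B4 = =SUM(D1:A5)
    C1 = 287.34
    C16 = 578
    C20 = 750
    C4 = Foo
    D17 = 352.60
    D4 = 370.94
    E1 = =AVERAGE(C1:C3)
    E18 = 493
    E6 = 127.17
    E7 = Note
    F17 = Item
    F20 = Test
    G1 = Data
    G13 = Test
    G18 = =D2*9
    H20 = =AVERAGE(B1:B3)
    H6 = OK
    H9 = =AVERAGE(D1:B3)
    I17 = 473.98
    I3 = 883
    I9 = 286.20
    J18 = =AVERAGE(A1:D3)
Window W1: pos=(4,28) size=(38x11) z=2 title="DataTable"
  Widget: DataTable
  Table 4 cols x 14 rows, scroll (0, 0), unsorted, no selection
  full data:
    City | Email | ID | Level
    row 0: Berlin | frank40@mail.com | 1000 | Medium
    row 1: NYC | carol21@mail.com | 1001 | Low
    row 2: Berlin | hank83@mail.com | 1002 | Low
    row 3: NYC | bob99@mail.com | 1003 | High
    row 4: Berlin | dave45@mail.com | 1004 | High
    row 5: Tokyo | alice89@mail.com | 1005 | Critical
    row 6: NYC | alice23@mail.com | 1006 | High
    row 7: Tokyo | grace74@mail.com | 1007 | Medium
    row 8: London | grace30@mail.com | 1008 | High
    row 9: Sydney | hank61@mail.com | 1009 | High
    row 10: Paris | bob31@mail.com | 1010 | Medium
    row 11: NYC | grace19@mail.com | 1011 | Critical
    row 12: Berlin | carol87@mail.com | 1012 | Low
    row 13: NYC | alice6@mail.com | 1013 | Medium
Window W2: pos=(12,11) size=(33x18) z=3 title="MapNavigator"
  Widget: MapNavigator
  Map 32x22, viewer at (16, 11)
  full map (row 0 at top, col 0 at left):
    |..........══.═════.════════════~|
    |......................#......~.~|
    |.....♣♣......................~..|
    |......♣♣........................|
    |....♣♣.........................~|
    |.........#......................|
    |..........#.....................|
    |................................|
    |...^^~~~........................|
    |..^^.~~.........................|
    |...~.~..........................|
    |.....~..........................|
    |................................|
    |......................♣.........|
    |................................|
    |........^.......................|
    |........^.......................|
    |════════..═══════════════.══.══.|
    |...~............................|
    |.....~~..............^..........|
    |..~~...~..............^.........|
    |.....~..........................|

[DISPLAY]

      ┃ MapNavigator              
      ┠───────────────────────────
      ┃...♣♣......................
      ┃........#..................
      ┃.........#.................
      ┃...........................
      ┃..^^~~~....................
      ┃.^^.~~.....................
      ┃..~.~......................
      ┃....~..........@...........
      ┃...........................
      ┃.....................♣.....
      ┃...........................
      ┃.......^...................
      ┃.......^...................
      ┃═══════..═══════════════.══
━━━━━━┗━━━━━━━━━━━━━━━━━━━━━━━━━━━
DataTable                         
──────────────────────────────────
ity  │Email           │ID  │Level 
─────┼────────────────┼────┼──────
erlin│frank40@mail.com│1000│Medium
YC   │carol21@mail.com│1001│Low   
erlin│hank83@mail.com │1002│Low   


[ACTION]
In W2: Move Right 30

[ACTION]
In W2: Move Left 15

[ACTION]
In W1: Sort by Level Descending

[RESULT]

      ┃ MapNavigator              
      ┠───────────────────────────
      ┃...♣♣......................
      ┃........#..................
      ┃.........#.................
      ┃...........................
      ┃..^^~~~....................
      ┃.^^.~~.....................
      ┃..~.~......................
      ┃....~..........@...........
      ┃...........................
      ┃.....................♣.....
      ┃...........................
      ┃.......^...................
      ┃.......^...................
      ┃═══════..═══════════════.══
━━━━━━┗━━━━━━━━━━━━━━━━━━━━━━━━━━━
DataTable                         
──────────────────────────────────
ity  │Email           │ID  │Level 
─────┼────────────────┼────┼──────
erlin│frank40@mail.com│1000│Medium
okyo │grace74@mail.com│1007│Medium
aris │bob31@mail.com  │1010│Medium


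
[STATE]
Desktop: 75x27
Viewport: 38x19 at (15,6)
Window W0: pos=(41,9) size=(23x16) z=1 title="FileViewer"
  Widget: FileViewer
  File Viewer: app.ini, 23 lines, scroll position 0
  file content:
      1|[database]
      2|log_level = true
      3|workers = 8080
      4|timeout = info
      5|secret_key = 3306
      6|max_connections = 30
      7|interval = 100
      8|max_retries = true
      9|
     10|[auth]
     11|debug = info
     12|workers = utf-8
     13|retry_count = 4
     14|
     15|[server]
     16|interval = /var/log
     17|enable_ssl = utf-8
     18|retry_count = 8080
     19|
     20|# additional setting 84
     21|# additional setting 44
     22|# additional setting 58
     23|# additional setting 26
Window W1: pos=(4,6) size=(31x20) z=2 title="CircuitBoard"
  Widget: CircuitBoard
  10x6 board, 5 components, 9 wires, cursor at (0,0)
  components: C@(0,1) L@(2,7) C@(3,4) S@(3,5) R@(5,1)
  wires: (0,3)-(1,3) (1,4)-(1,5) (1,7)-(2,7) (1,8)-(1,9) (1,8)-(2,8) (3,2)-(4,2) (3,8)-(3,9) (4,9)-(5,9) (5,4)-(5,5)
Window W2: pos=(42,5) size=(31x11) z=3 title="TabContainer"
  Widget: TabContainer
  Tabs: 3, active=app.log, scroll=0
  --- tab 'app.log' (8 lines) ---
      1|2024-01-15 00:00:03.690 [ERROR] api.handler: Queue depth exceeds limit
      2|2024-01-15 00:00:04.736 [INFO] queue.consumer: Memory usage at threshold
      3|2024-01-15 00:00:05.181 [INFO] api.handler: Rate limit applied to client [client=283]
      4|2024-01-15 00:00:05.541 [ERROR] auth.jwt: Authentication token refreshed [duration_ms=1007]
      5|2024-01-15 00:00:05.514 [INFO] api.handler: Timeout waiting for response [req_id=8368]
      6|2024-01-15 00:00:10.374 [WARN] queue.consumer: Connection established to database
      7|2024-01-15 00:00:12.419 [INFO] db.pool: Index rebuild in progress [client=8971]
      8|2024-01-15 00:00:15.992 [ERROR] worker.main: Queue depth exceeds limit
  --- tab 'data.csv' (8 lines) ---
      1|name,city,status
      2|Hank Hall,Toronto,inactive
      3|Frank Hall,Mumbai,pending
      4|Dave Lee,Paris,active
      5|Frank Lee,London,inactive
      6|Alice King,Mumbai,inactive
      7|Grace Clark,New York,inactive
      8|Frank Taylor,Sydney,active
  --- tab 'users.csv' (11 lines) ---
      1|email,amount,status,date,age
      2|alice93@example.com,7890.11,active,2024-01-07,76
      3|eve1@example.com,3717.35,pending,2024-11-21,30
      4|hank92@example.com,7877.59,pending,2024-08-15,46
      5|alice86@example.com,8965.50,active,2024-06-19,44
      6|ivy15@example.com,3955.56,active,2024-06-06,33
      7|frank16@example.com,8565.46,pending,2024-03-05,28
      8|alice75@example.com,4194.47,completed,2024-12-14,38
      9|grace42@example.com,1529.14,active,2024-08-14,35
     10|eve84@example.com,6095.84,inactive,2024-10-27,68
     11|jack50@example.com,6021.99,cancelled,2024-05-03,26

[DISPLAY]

━━━━━━━━━━━━━━━━━━━┓       ┃ TabContai
ard                ┃       ┠──────────
───────────────────┨       ┃[app.log]│
 4 5 6 7 8 9       ┃      ┏┃──────────
      ·            ┃      ┃┃2024-01-15
      │            ┃      ┠┃2024-01-15
      ·   · ─ ·    ┃      ┃┃2024-01-15
                   ┃      ┃┃2024-01-15
                   ┃      ┃┃2024-01-15
                   ┃      ┃┗━━━━━━━━━━
  ·       C   S    ┃      ┃secret_key 
  │                ┃      ┃max_connect
  ·                ┃      ┃interval = 
                   ┃      ┃max_retries
          · ─ ·    ┃      ┃           
,0)                ┃      ┃[auth]     
                   ┃      ┃debug = inf
                   ┃      ┃workers = u
                   ┃      ┗━━━━━━━━━━━


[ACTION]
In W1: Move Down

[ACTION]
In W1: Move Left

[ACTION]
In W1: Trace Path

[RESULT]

━━━━━━━━━━━━━━━━━━━┓       ┃ TabContai
ard                ┃       ┠──────────
───────────────────┨       ┃[app.log]│
 4 5 6 7 8 9       ┃      ┏┃──────────
      ·            ┃      ┃┃2024-01-15
      │            ┃      ┠┃2024-01-15
      ·   · ─ ·    ┃      ┃┃2024-01-15
                   ┃      ┃┃2024-01-15
                   ┃      ┃┃2024-01-15
                   ┃      ┃┗━━━━━━━━━━
  ·       C   S    ┃      ┃secret_key 
  │                ┃      ┃max_connect
  ·                ┃      ┃interval = 
                   ┃      ┃max_retries
          · ─ ·    ┃      ┃           
,0)  Trace: No conn┃      ┃[auth]     
                   ┃      ┃debug = inf
                   ┃      ┃workers = u
                   ┃      ┗━━━━━━━━━━━


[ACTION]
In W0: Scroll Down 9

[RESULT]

━━━━━━━━━━━━━━━━━━━┓       ┃ TabContai
ard                ┃       ┠──────────
───────────────────┨       ┃[app.log]│
 4 5 6 7 8 9       ┃      ┏┃──────────
      ·            ┃      ┃┃2024-01-15
      │            ┃      ┠┃2024-01-15
      ·   · ─ ·    ┃      ┃┃2024-01-15
                   ┃      ┃┃2024-01-15
                   ┃      ┃┃2024-01-15
                   ┃      ┃┗━━━━━━━━━━
  ·       C   S    ┃      ┃           
  │                ┃      ┃[server]   
  ·                ┃      ┃interval = 
                   ┃      ┃enable_ssl 
          · ─ ·    ┃      ┃retry_count
,0)  Trace: No conn┃      ┃           
                   ┃      ┃# additiona
                   ┃      ┃# additiona
                   ┃      ┗━━━━━━━━━━━


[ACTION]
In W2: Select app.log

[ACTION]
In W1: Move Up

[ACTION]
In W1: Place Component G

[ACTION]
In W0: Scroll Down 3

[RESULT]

━━━━━━━━━━━━━━━━━━━┓       ┃ TabContai
ard                ┃       ┠──────────
───────────────────┨       ┃[app.log]│
 4 5 6 7 8 9       ┃      ┏┃──────────
      ·            ┃      ┃┃2024-01-15
      │            ┃      ┠┃2024-01-15
      ·   · ─ ·    ┃      ┃┃2024-01-15
                   ┃      ┃┃2024-01-15
                   ┃      ┃┃2024-01-15
                   ┃      ┃┗━━━━━━━━━━
  ·       C   S    ┃      ┃interval = 
  │                ┃      ┃enable_ssl 
  ·                ┃      ┃retry_count
                   ┃      ┃           
          · ─ ·    ┃      ┃# additiona
,0)  Trace: No conn┃      ┃# additiona
                   ┃      ┃# additiona
                   ┃      ┃# additiona
                   ┃      ┗━━━━━━━━━━━


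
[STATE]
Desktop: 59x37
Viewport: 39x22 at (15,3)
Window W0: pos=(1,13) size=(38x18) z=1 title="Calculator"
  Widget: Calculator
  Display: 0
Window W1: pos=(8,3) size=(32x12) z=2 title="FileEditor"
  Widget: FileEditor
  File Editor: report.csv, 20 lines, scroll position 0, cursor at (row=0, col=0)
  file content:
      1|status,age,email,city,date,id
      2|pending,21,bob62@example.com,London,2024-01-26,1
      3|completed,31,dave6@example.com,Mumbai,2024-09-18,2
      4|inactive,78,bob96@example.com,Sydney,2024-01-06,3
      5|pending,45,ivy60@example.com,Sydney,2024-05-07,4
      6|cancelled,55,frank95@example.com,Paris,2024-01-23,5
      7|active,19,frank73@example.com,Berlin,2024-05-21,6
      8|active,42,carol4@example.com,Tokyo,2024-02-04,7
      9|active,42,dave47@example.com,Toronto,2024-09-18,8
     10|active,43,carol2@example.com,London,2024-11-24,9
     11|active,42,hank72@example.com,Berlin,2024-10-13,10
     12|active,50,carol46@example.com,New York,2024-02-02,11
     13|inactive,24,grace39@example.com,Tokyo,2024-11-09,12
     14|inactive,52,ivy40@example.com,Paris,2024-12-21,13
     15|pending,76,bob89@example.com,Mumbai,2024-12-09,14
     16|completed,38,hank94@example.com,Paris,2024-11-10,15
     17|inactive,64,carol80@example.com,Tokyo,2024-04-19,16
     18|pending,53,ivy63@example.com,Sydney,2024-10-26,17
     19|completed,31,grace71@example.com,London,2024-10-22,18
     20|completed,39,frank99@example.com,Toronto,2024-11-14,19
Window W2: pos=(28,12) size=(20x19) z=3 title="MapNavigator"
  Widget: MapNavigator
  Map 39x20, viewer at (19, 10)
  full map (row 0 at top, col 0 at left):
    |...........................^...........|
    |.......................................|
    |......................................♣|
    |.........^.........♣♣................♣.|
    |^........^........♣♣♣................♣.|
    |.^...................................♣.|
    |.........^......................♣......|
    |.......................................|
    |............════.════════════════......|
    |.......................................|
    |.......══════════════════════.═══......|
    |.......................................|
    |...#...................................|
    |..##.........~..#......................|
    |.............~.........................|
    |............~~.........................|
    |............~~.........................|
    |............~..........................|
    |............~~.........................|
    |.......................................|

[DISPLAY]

━━━━━━━━━━━━━━━━━━━━━━━━┓              
ditor                   ┃              
────────────────────────┨              
,age,email,city,date,id▲┃              
g,21,bob62@example.com,█┃              
ted,31,dave6@example.co░┃              
ve,78,bob96@example.com░┃              
g,45,ivy60@example.com,░┃              
led,55,frank95@example.░┃              
,19,frank73@e┏━━━━━━━━━━━━━━━━━━┓      
,42,carol4@ex┃ MapNavigator     ┃      
━━━━━━━━━━━━━┠──────────────────┨      
─────────────┃.........♣♣.......┃      
             ┃........♣♣♣.......┃      
───┐         ┃..................┃      
 ÷ │         ┃..................┃      
───┤         ┃..................┃      
 × │         ┃..════.═══════════┃      
───┤         ┃..................┃      
 - │         ┃═════════@════════┃      
───┤         ┃..................┃      
 + │         ┃..................┃      


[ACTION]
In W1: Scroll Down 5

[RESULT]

━━━━━━━━━━━━━━━━━━━━━━━━┓              
ditor                   ┃              
────────────────────────┨              
led,55,frank95@example.▲┃              
,19,frank73@example.com░┃              
,42,carol4@example.com,░┃              
,42,dave47@example.com,█┃              
,43,carol2@example.com,░┃              
,42,hank72@example.com,░┃              
,50,carol46@e┏━━━━━━━━━━━━━━━━━━┓      
ve,24,grace39┃ MapNavigator     ┃      
━━━━━━━━━━━━━┠──────────────────┨      
─────────────┃.........♣♣.......┃      
             ┃........♣♣♣.......┃      
───┐         ┃..................┃      
 ÷ │         ┃..................┃      
───┤         ┃..................┃      
 × │         ┃..════.═══════════┃      
───┤         ┃..................┃      
 - │         ┃═════════@════════┃      
───┤         ┃..................┃      
 + │         ┃..................┃      


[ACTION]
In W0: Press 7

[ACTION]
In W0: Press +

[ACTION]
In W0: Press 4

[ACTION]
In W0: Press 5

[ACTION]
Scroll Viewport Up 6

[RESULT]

                                       
                                       
                                       
━━━━━━━━━━━━━━━━━━━━━━━━┓              
ditor                   ┃              
────────────────────────┨              
led,55,frank95@example.▲┃              
,19,frank73@example.com░┃              
,42,carol4@example.com,░┃              
,42,dave47@example.com,█┃              
,43,carol2@example.com,░┃              
,42,hank72@example.com,░┃              
,50,carol46@e┏━━━━━━━━━━━━━━━━━━┓      
ve,24,grace39┃ MapNavigator     ┃      
━━━━━━━━━━━━━┠──────────────────┨      
─────────────┃.........♣♣.......┃      
             ┃........♣♣♣.......┃      
───┐         ┃..................┃      
 ÷ │         ┃..................┃      
───┤         ┃..................┃      
 × │         ┃..════.═══════════┃      
───┤         ┃..................┃      


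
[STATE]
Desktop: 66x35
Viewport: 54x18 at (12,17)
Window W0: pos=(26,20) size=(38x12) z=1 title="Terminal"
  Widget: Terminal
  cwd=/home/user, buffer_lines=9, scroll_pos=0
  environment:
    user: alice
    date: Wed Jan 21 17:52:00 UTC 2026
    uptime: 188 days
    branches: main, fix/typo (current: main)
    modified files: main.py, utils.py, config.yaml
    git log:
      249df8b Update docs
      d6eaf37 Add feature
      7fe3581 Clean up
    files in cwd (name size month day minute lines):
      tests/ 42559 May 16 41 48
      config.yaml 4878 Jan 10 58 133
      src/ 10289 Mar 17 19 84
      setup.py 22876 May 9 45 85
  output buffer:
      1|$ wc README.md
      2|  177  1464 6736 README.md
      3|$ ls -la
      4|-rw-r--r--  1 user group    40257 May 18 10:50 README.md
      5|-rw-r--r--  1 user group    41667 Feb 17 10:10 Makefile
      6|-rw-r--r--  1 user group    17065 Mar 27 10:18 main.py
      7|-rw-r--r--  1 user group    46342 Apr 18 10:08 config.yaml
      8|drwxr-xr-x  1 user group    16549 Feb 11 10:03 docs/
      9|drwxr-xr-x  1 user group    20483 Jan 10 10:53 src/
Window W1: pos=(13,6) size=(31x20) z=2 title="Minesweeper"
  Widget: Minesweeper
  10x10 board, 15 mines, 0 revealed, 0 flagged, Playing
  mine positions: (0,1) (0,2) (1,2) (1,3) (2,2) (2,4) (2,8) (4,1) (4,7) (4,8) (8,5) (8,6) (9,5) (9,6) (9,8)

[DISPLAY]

 ┃■■■■■■■■■■                   ┃                      
 ┃■■■■■■■■■■                   ┃                      
 ┃                             ┃                      
 ┃                             ┃━━━━━━━━━━━━━━━━━━━┓  
 ┃                             ┃                   ┃  
 ┃                             ┃───────────────────┨  
 ┃                             ┃                   ┃  
 ┃                             ┃README.md          ┃  
 ┗━━━━━━━━━━━━━━━━━━━━━━━━━━━━━┛                   ┃  
              ┃-rw-r--r--  1 user group    40257 Ma┃  
              ┃-rw-r--r--  1 user group    41667 Fe┃  
              ┃-rw-r--r--  1 user group    17065 Ma┃  
              ┃-rw-r--r--  1 user group    46342 Ap┃  
              ┃drwxr-xr-x  1 user group    16549 Fe┃  
              ┗━━━━━━━━━━━━━━━━━━━━━━━━━━━━━━━━━━━━┛  
                                                      
                                                      
                                                      


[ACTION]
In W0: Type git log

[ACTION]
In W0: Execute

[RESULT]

 ┃■■■■■■■■■■                   ┃                      
 ┃■■■■■■■■■■                   ┃                      
 ┃                             ┃                      
 ┃                             ┃━━━━━━━━━━━━━━━━━━━┓  
 ┃                             ┃                   ┃  
 ┃                             ┃───────────────────┨  
 ┃                             ┃r group    46342 Ap┃  
 ┃                             ┃r group    16549 Fe┃  
 ┗━━━━━━━━━━━━━━━━━━━━━━━━━━━━━┛r group    20483 Ja┃  
              ┃$ git log                           ┃  
              ┃249df8b Update docs                 ┃  
              ┃d6eaf37 Add feature                 ┃  
              ┃7fe3581 Clean up                    ┃  
              ┃$ █                                 ┃  
              ┗━━━━━━━━━━━━━━━━━━━━━━━━━━━━━━━━━━━━┛  
                                                      
                                                      
                                                      
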